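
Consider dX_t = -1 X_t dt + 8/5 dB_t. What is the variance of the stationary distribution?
lim Var(X_t) = 32/25

The OU SDE dX = -theta X dt + sigma dB admits the integrating factor exp(theta t): d(exp(theta t) X_t) = sigma exp(theta t) dB_t. Integrating from 0 to t gives X_t = x_0 * exp(-theta t) + sigma * int_0^t exp(-theta (t-s)) dB_s for any initial x_0. The Itô integral has variance (by the Itô isometry) sigma^2 * int_0^t exp(-2 theta (t - s)) ds = sigma^2 * (1 - exp(-2 theta t)) / (2 theta), independent of x_0.
With theta = 1, sigma = 8/5:
  Var(X_t) = (8/5)^2 * (1 - exp(-2*1 t)) / (2 * 1) = 32/25 - 32*exp(-2*t)/25.
As t -> infinity, exp(-2*1 t) -> 0, so the stationary variance is sigma^2 / (2 theta) = 32/25.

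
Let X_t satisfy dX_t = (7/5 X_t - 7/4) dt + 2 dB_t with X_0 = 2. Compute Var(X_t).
Var(X_t) = 10*exp(14*t/5)/7 - 10/7

The variance V(t) = Var(X_t) satisfies V'(t) = 2 a V(t) + c^2 with V(0) = 0 (drift coefficient is linear in X, diffusion is constant). With a = 7/5, c = 2, the solution is
  V(t) = (c^2 / (2 a)) * (exp(2 a t) - 1)
       = (2^2 / (2*(7/5))) * (exp((14/5) t) - 1)
       = 10*exp(14*t/5)/7 - 10/7.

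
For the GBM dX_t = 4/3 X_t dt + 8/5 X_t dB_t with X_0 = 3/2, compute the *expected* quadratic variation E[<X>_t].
E[<X>_t] = 54*exp(392*t/75)/49 - 54/49

<X>_t = int_0^t ((8/5) * X_s)^2 ds. Taking expectation inside the integral: E[<X>_t] = (8/5)^2 * int_0^t E[X_s^2] ds. For GBM, E[X_s^2] = x_0^2 * exp((2 mu + sigma^2) s). Integrating:
  E[<X>_t] = (8/5)^2 * (3/2)^2 * (exp((2*(4/3) + (8/5)^2) t) - 1) / (2*(4/3) + (8/5)^2)
           = (8/5)^2 * (3/2)^2 * (exp((392/75) t) - 1) / (392/75) = 54*exp(392*t/75)/49 - 54/49.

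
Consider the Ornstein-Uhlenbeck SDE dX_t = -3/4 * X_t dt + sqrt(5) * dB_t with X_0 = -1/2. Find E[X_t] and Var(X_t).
E[X_t] = -exp(-3*t/4)/2; Var(X_t) = 10/3 - 10*exp(-3*t/2)/3

The OU SDE dX = -theta X dt + sigma dB admits the integrating factor exp(theta t): d(exp(theta t) X_t) = sigma exp(theta t) dB_t. Integrating from 0 to t:
  X_t = x_0 * exp(-theta t) + sigma * int_0^t exp(-theta (t-s)) dB_s.
The Itô integral has mean 0 and (by the Itô isometry) variance sigma^2 * int_0^t exp(-2 theta (t - s)) ds = sigma^2 * (1 - exp(-2 theta t)) / (2 theta).
With theta = 3/4, sigma = sqrt(5), x_0 = -1/2:
  E[X_t] = -1/2 * exp(-3/4 t) = -exp(-3*t/4)/2
  Var(X_t) = (sqrt(5))^2 * (1 - exp(-2*3/4 t)) / (2 * 3/4) = 10/3 - 10*exp(-3*t/2)/3.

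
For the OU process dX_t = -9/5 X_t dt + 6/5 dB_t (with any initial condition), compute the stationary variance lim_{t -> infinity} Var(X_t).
lim Var(X_t) = 2/5

The OU SDE dX = -theta X dt + sigma dB admits the integrating factor exp(theta t): d(exp(theta t) X_t) = sigma exp(theta t) dB_t. Integrating from 0 to t gives X_t = x_0 * exp(-theta t) + sigma * int_0^t exp(-theta (t-s)) dB_s for any initial x_0. The Itô integral has variance (by the Itô isometry) sigma^2 * int_0^t exp(-2 theta (t - s)) ds = sigma^2 * (1 - exp(-2 theta t)) / (2 theta), independent of x_0.
With theta = 9/5, sigma = 6/5:
  Var(X_t) = (6/5)^2 * (1 - exp(-2*9/5 t)) / (2 * 9/5) = 2/5 - 2*exp(-18*t/5)/5.
As t -> infinity, exp(-2*9/5 t) -> 0, so the stationary variance is sigma^2 / (2 theta) = 2/5.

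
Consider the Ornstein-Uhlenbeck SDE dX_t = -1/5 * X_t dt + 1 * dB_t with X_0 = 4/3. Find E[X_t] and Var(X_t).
E[X_t] = 4*exp(-t/5)/3; Var(X_t) = 5/2 - 5*exp(-2*t/5)/2

The OU SDE dX = -theta X dt + sigma dB admits the integrating factor exp(theta t): d(exp(theta t) X_t) = sigma exp(theta t) dB_t. Integrating from 0 to t:
  X_t = x_0 * exp(-theta t) + sigma * int_0^t exp(-theta (t-s)) dB_s.
The Itô integral has mean 0 and (by the Itô isometry) variance sigma^2 * int_0^t exp(-2 theta (t - s)) ds = sigma^2 * (1 - exp(-2 theta t)) / (2 theta).
With theta = 1/5, sigma = 1, x_0 = 4/3:
  E[X_t] = 4/3 * exp(-1/5 t) = 4*exp(-t/5)/3
  Var(X_t) = (1)^2 * (1 - exp(-2*1/5 t)) / (2 * 1/5) = 5/2 - 5*exp(-2*t/5)/2.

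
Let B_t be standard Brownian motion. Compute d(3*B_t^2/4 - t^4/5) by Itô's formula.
d(3*B_t^2/4 - t^4/5) = (3/4 - 4*t^3/5) dt + (3*B_t/2) dB_t

Itô's formula for f(t, x): d f(t, B_t) = (f_t + (1/2) f_xx) dt + f_x dB_t. Compute partials of f(t, x) = -t^4/5 + 3*x^2/4:
  f_t(t,x)  = -4*t^3/5
  f_x(t,x)  = 3*x/2
  f_xx(t,x) = 3/2
Assemble drift = f_t + (1/2) f_xx = 3/4 - 4*t^3/5 and diffusion = f_x = 3*x/2. Substituting x = B_t:
  d(3*B_t^2/4 - t^4/5) = (3/4 - 4*t^3/5) dt + (3*B_t/2) dB_t.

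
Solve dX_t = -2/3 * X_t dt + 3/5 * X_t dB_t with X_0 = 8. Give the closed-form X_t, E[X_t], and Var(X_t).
X_t = 8 * exp((-127/150) t + (3/5) B_t); E[X_t] = 8*exp(-2*t/3); Var(X_t) = (64*exp(9*t/25) - 64)*exp(-4*t/3)

For GBM dX = mu X dt + sigma X dB with X_0 = x_0, apply Itô to Y = log X: dY = (mu - sigma^2/2) dt + sigma dB, so Y_t = log(x_0) + (mu - sigma^2/2) t + sigma B_t and hence X_t = x_0 * exp((mu - sigma^2/2) t + sigma B_t).
With mu = -2/3, sigma = 3/5, x_0 = 8, this gives:
  X_t = 8 * exp((-127/150) * t + (3/5) * B_t).
Since sigma*B_t ~ Normal(0, sigma^2 t), E[exp(sigma*B_t)] = exp(sigma^2 t / 2); so E[X_t] = x_0 * exp((mu - sigma^2/2) t) * exp(sigma^2 t / 2) = x_0 * exp(mu t) = 8*exp(-2*t/3).
Var(X_t) = E[X_t^2] - (E[X_t])^2 = x_0^2 * exp(2 mu t) * (exp(sigma^2 t) - 1) = (64*exp(9*t/25) - 64)*exp(-4*t/3).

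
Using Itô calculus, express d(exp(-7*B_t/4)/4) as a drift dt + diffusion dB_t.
d(exp(-7*B_t/4)/4) = (49*exp(-7*B_t/4)/128) dt + (-7*exp(-7*B_t/4)/16) dB_t

Itô's formula for f(B_t) gives d f(B_t) = f'(B_t) dB_t + (1/2) f''(B_t) dt. Compute derivatives of f(x) = exp(-7*x/4)/4:
  f'(x)  = -7*exp(-7*x/4)/16
  f''(x) = 49*exp(-7*x/4)/64
Substitute x = B_t and multiply the f'' term by 1/2:
  drift     = (1/2) * (49*exp(-7*x/4)/64) evaluated at B_t = 49*exp(-7*B_t/4)/128
  diffusion = (-7*exp(-7*x/4)/16) evaluated at B_t = -7*exp(-7*B_t/4)/16
Therefore d(exp(-7*B_t/4)/4) = (49*exp(-7*B_t/4)/128) dt + (-7*exp(-7*B_t/4)/16) dB_t.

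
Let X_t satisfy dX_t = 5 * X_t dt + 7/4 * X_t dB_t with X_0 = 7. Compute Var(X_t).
Var(X_t) = 49*(exp(49*t/16) - 1)*exp(10*t)

For GBM dX = mu X dt + sigma X dB with X_0 = x_0, apply Itô to Y = log X: dY = (mu - sigma^2/2) dt + sigma dB, so Y_t = log(x_0) + (mu - sigma^2/2) t + sigma B_t and hence X_t = x_0 * exp((mu - sigma^2/2) t + sigma B_t).
With mu = 5, sigma = 7/4, x_0 = 7, this gives:
  X_t = 7 * exp((111/32) * t + (7/4) * B_t).
Since sigma*B_t ~ Normal(0, sigma^2 t), E[exp(sigma*B_t)] = exp(sigma^2 t / 2); so E[X_t] = x_0 * exp((mu - sigma^2/2) t) * exp(sigma^2 t / 2) = x_0 * exp(mu t) = 7*exp(5*t).
Var(X_t) = E[X_t^2] - (E[X_t])^2 = x_0^2 * exp(2 mu t) * (exp(sigma^2 t) - 1) = 49*(exp(49*t/16) - 1)*exp(10*t).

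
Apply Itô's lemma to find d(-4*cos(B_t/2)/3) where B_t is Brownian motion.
d(-4*cos(B_t/2)/3) = (cos(B_t/2)/6) dt + (2*sin(B_t/2)/3) dB_t

Itô's formula for f(B_t) gives d f(B_t) = f'(B_t) dB_t + (1/2) f''(B_t) dt. Compute derivatives of f(x) = -4*cos(x/2)/3:
  f'(x)  = 2*sin(x/2)/3
  f''(x) = cos(x/2)/3
Substitute x = B_t and multiply the f'' term by 1/2:
  drift     = (1/2) * (cos(x/2)/3) evaluated at B_t = cos(B_t/2)/6
  diffusion = (2*sin(x/2)/3) evaluated at B_t = 2*sin(B_t/2)/3
Therefore d(-4*cos(B_t/2)/3) = (cos(B_t/2)/6) dt + (2*sin(B_t/2)/3) dB_t.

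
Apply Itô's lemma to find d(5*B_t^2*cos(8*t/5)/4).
d(5*B_t^2*cos(8*t/5)/4) = (-2*B_t^2*sin(8*t/5) + 5*cos(8*t/5)/4) dt + (5*B_t*cos(8*t/5)/2) dB_t

Itô's formula for f(t, x): d f(t, B_t) = (f_t + (1/2) f_xx) dt + f_x dB_t. Compute partials of f(t, x) = 5*x^2*cos(8*t/5)/4:
  f_t(t,x)  = -2*x^2*sin(8*t/5)
  f_x(t,x)  = 5*x*cos(8*t/5)/2
  f_xx(t,x) = 5*cos(8*t/5)/2
Assemble drift = f_t + (1/2) f_xx = -2*x^2*sin(8*t/5) + 5*cos(8*t/5)/4 and diffusion = f_x = 5*x*cos(8*t/5)/2. Substituting x = B_t:
  d(5*B_t^2*cos(8*t/5)/4) = (-2*B_t^2*sin(8*t/5) + 5*cos(8*t/5)/4) dt + (5*B_t*cos(8*t/5)/2) dB_t.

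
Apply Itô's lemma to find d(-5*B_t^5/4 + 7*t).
d(-5*B_t^5/4 + 7*t) = (7 - 25*B_t^3/2) dt + (-25*B_t^4/4) dB_t

Itô's formula for f(t, x): d f(t, B_t) = (f_t + (1/2) f_xx) dt + f_x dB_t. Compute partials of f(t, x) = 7*t - 5*x^5/4:
  f_t(t,x)  = 7
  f_x(t,x)  = -25*x^4/4
  f_xx(t,x) = -25*x^3
Assemble drift = f_t + (1/2) f_xx = 7 - 25*x^3/2 and diffusion = f_x = -25*x^4/4. Substituting x = B_t:
  d(-5*B_t^5/4 + 7*t) = (7 - 25*B_t^3/2) dt + (-25*B_t^4/4) dB_t.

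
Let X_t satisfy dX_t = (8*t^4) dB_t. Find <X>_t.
<X>_t = 64*t^9/9

For an Itô process dX_t = a(t) dt + b(t) dB_t, the quadratic variation is <X>_t = int_0^t b(s)^2 ds (the drift term does not contribute). Here b(s) = 8*s^4, so
  b(s)^2 = 64*s^8.
Integrating from 0 to t:
  <X>_t = int_0^t (64*s^8) ds = 64*t^9/9.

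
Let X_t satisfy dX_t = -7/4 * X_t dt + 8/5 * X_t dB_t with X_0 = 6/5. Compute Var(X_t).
Var(X_t) = (36*exp(64*t/25) - 36)*exp(-7*t/2)/25

For GBM dX = mu X dt + sigma X dB with X_0 = x_0, apply Itô to Y = log X: dY = (mu - sigma^2/2) dt + sigma dB, so Y_t = log(x_0) + (mu - sigma^2/2) t + sigma B_t and hence X_t = x_0 * exp((mu - sigma^2/2) t + sigma B_t).
With mu = -7/4, sigma = 8/5, x_0 = 6/5, this gives:
  X_t = 6/5 * exp((-303/100) * t + (8/5) * B_t).
Since sigma*B_t ~ Normal(0, sigma^2 t), E[exp(sigma*B_t)] = exp(sigma^2 t / 2); so E[X_t] = x_0 * exp((mu - sigma^2/2) t) * exp(sigma^2 t / 2) = x_0 * exp(mu t) = 6*exp(-7*t/4)/5.
Var(X_t) = E[X_t^2] - (E[X_t])^2 = x_0^2 * exp(2 mu t) * (exp(sigma^2 t) - 1) = (36*exp(64*t/25) - 36)*exp(-7*t/2)/25.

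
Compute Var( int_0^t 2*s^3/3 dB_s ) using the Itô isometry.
Var = 4*t^7/63

The Itô integral of a deterministic integrand f(s) has mean 0 because each increment f(s) * (B_{s+ds} - B_s) has mean 0. By the Itô isometry:
  Var( int_0^t f(s) dB_s ) = E[ (int_0^t f(s) dB_s)^2 ] = int_0^t f(s)^2 ds.
Here f(s) = 2*s^3/3, so f(s)^2 = 4*s^6/9. Integrate:
  int_0^t (4*s^6/9) ds = 4*t^7/63.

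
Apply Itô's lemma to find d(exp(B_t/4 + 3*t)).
d(exp(B_t/4 + 3*t)) = (97*exp(B_t/4 + 3*t)/32) dt + (exp(B_t/4 + 3*t)/4) dB_t

Itô's formula for f(t, x): d f(t, B_t) = (f_t + (1/2) f_xx) dt + f_x dB_t. Compute partials of f(t, x) = exp(3*t + x/4):
  f_t(t,x)  = 3*exp(3*t + x/4)
  f_x(t,x)  = exp(3*t + x/4)/4
  f_xx(t,x) = exp(3*t + x/4)/16
Assemble drift = f_t + (1/2) f_xx = 97*exp(3*t + x/4)/32 and diffusion = f_x = exp(3*t + x/4)/4. Substituting x = B_t:
  d(exp(B_t/4 + 3*t)) = (97*exp(B_t/4 + 3*t)/32) dt + (exp(B_t/4 + 3*t)/4) dB_t.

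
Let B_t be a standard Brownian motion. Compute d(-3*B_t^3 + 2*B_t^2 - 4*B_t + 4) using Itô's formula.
d(-3*B_t^3 + 2*B_t^2 - 4*B_t + 4) = (2 - 9*B_t) dt + (-9*B_t^2 + 4*B_t - 4) dB_t

Itô's formula for f(B_t) gives d f(B_t) = f'(B_t) dB_t + (1/2) f''(B_t) dt. Compute derivatives of f(x) = -3*x^3 + 2*x^2 - 4*x + 4:
  f'(x)  = -9*x^2 + 4*x - 4
  f''(x) = 4 - 18*x
Substitute x = B_t and multiply the f'' term by 1/2:
  drift     = (1/2) * (4 - 18*x) evaluated at B_t = 2 - 9*B_t
  diffusion = (-9*x^2 + 4*x - 4) evaluated at B_t = -9*B_t^2 + 4*B_t - 4
Therefore d(-3*B_t^3 + 2*B_t^2 - 4*B_t + 4) = (2 - 9*B_t) dt + (-9*B_t^2 + 4*B_t - 4) dB_t.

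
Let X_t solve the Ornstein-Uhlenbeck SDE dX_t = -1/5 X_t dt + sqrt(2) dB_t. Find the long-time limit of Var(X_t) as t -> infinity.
lim Var(X_t) = 5

The OU SDE dX = -theta X dt + sigma dB admits the integrating factor exp(theta t): d(exp(theta t) X_t) = sigma exp(theta t) dB_t. Integrating from 0 to t gives X_t = x_0 * exp(-theta t) + sigma * int_0^t exp(-theta (t-s)) dB_s for any initial x_0. The Itô integral has variance (by the Itô isometry) sigma^2 * int_0^t exp(-2 theta (t - s)) ds = sigma^2 * (1 - exp(-2 theta t)) / (2 theta), independent of x_0.
With theta = 1/5, sigma = sqrt(2):
  Var(X_t) = (sqrt(2))^2 * (1 - exp(-2*1/5 t)) / (2 * 1/5) = 5 - 5*exp(-2*t/5).
As t -> infinity, exp(-2*1/5 t) -> 0, so the stationary variance is sigma^2 / (2 theta) = 5.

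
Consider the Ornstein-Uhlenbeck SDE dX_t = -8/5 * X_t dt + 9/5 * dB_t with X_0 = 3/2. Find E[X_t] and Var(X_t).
E[X_t] = 3*exp(-8*t/5)/2; Var(X_t) = 81/80 - 81*exp(-16*t/5)/80

The OU SDE dX = -theta X dt + sigma dB admits the integrating factor exp(theta t): d(exp(theta t) X_t) = sigma exp(theta t) dB_t. Integrating from 0 to t:
  X_t = x_0 * exp(-theta t) + sigma * int_0^t exp(-theta (t-s)) dB_s.
The Itô integral has mean 0 and (by the Itô isometry) variance sigma^2 * int_0^t exp(-2 theta (t - s)) ds = sigma^2 * (1 - exp(-2 theta t)) / (2 theta).
With theta = 8/5, sigma = 9/5, x_0 = 3/2:
  E[X_t] = 3/2 * exp(-8/5 t) = 3*exp(-8*t/5)/2
  Var(X_t) = (9/5)^2 * (1 - exp(-2*8/5 t)) / (2 * 8/5) = 81/80 - 81*exp(-16*t/5)/80.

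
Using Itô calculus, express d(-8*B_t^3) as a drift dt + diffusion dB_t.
d(-8*B_t^3) = (-24*B_t) dt + (-24*B_t^2) dB_t

Itô's formula for f(B_t) gives d f(B_t) = f'(B_t) dB_t + (1/2) f''(B_t) dt. Compute derivatives of f(x) = -8*x^3:
  f'(x)  = -24*x^2
  f''(x) = -48*x
Substitute x = B_t and multiply the f'' term by 1/2:
  drift     = (1/2) * (-48*x) evaluated at B_t = -24*B_t
  diffusion = (-24*x^2) evaluated at B_t = -24*B_t^2
Therefore d(-8*B_t^3) = (-24*B_t) dt + (-24*B_t^2) dB_t.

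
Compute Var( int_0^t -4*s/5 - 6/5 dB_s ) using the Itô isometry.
Var = 4*t*(4*t^2 + 18*t + 27)/75

The Itô integral of a deterministic integrand f(s) has mean 0 because each increment f(s) * (B_{s+ds} - B_s) has mean 0. By the Itô isometry:
  Var( int_0^t f(s) dB_s ) = E[ (int_0^t f(s) dB_s)^2 ] = int_0^t f(s)^2 ds.
Here f(s) = -4*s/5 - 6/5, so f(s)^2 = 4*(2*s + 3)^2/25. Integrate:
  int_0^t (4*(2*s + 3)^2/25) ds = 4*t*(4*t^2 + 18*t + 27)/75.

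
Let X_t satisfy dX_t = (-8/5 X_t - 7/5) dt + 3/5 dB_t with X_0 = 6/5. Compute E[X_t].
E[X_t] = -7/8 + 83*exp(-8*t/5)/40

Taking expectations and using E[dB_t] = 0, the mean m(t) = E[X_t] satisfies the ODE m'(t) = a m(t) + b with m(0) = x_0. With a = -8/5, b = -7/5, x_0 = 6/5, the solution is
  m(t) = x_0 * exp(a t) + (b/a) * (exp(a t) - 1)
       = (6/5) * exp((-8/5) t) + ((-7/5)/(-8/5)) * (exp((-8/5) t) - 1)
       = -7/8 + 83*exp(-8*t/5)/40.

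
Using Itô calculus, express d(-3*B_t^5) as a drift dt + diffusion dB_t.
d(-3*B_t^5) = (-30*B_t^3) dt + (-15*B_t^4) dB_t

Itô's formula for f(B_t) gives d f(B_t) = f'(B_t) dB_t + (1/2) f''(B_t) dt. Compute derivatives of f(x) = -3*x^5:
  f'(x)  = -15*x^4
  f''(x) = -60*x^3
Substitute x = B_t and multiply the f'' term by 1/2:
  drift     = (1/2) * (-60*x^3) evaluated at B_t = -30*B_t^3
  diffusion = (-15*x^4) evaluated at B_t = -15*B_t^4
Therefore d(-3*B_t^5) = (-30*B_t^3) dt + (-15*B_t^4) dB_t.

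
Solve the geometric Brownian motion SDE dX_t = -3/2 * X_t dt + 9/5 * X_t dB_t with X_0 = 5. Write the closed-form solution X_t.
X_t = 5 * exp((-78/25) * t + (9/5) * B_t)

For GBM dX = mu X dt + sigma X dB with X_0 = x_0, apply Itô to Y = log X: dY = (mu - sigma^2/2) dt + sigma dB, so Y_t = log(x_0) + (mu - sigma^2/2) t + sigma B_t and hence X_t = x_0 * exp((mu - sigma^2/2) t + sigma B_t).
With mu = -3/2, sigma = 9/5, x_0 = 5, this gives:
  X_t = 5 * exp((-78/25) * t + (9/5) * B_t).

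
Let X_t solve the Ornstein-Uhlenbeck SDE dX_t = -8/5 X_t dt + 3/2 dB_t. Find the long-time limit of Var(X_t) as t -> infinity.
lim Var(X_t) = 45/64

The OU SDE dX = -theta X dt + sigma dB admits the integrating factor exp(theta t): d(exp(theta t) X_t) = sigma exp(theta t) dB_t. Integrating from 0 to t gives X_t = x_0 * exp(-theta t) + sigma * int_0^t exp(-theta (t-s)) dB_s for any initial x_0. The Itô integral has variance (by the Itô isometry) sigma^2 * int_0^t exp(-2 theta (t - s)) ds = sigma^2 * (1 - exp(-2 theta t)) / (2 theta), independent of x_0.
With theta = 8/5, sigma = 3/2:
  Var(X_t) = (3/2)^2 * (1 - exp(-2*8/5 t)) / (2 * 8/5) = 45/64 - 45*exp(-16*t/5)/64.
As t -> infinity, exp(-2*8/5 t) -> 0, so the stationary variance is sigma^2 / (2 theta) = 45/64.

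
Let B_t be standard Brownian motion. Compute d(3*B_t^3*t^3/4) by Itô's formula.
d(3*B_t^3*t^3/4) = (9*B_t*t^2*(B_t^2 + t)/4) dt + (9*B_t^2*t^3/4) dB_t

Itô's formula for f(t, x): d f(t, B_t) = (f_t + (1/2) f_xx) dt + f_x dB_t. Compute partials of f(t, x) = 3*t^3*x^3/4:
  f_t(t,x)  = 9*t^2*x^3/4
  f_x(t,x)  = 9*t^3*x^2/4
  f_xx(t,x) = 9*t^3*x/2
Assemble drift = f_t + (1/2) f_xx = 9*t^2*x*(t + x^2)/4 and diffusion = f_x = 9*t^3*x^2/4. Substituting x = B_t:
  d(3*B_t^3*t^3/4) = (9*B_t*t^2*(B_t^2 + t)/4) dt + (9*B_t^2*t^3/4) dB_t.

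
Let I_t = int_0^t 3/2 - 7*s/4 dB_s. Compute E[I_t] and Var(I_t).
E[I_t] = 0; Var(I_t) = t*(49*t^2 - 126*t + 108)/48

The Itô integral of a deterministic integrand f(s) has mean 0 because each increment f(s) * (B_{s+ds} - B_s) has mean 0. By the Itô isometry:
  Var( int_0^t f(s) dB_s ) = E[ (int_0^t f(s) dB_s)^2 ] = int_0^t f(s)^2 ds.
Here f(s) = 3/2 - 7*s/4, so f(s)^2 = (7*s - 6)^2/16. Integrate:
  int_0^t ((7*s - 6)^2/16) ds = t*(49*t^2 - 126*t + 108)/48.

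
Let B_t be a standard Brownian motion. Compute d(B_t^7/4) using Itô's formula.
d(B_t^7/4) = (21*B_t^5/4) dt + (7*B_t^6/4) dB_t

Itô's formula for f(B_t) gives d f(B_t) = f'(B_t) dB_t + (1/2) f''(B_t) dt. Compute derivatives of f(x) = x^7/4:
  f'(x)  = 7*x^6/4
  f''(x) = 21*x^5/2
Substitute x = B_t and multiply the f'' term by 1/2:
  drift     = (1/2) * (21*x^5/2) evaluated at B_t = 21*B_t^5/4
  diffusion = (7*x^6/4) evaluated at B_t = 7*B_t^6/4
Therefore d(B_t^7/4) = (21*B_t^5/4) dt + (7*B_t^6/4) dB_t.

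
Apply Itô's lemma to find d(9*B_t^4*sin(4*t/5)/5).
d(9*B_t^4*sin(4*t/5)/5) = (18*B_t^2*(2*B_t^2*cos(4*t/5) + 15*sin(4*t/5))/25) dt + (36*B_t^3*sin(4*t/5)/5) dB_t

Itô's formula for f(t, x): d f(t, B_t) = (f_t + (1/2) f_xx) dt + f_x dB_t. Compute partials of f(t, x) = 9*x^4*sin(4*t/5)/5:
  f_t(t,x)  = 36*x^4*cos(4*t/5)/25
  f_x(t,x)  = 36*x^3*sin(4*t/5)/5
  f_xx(t,x) = 108*x^2*sin(4*t/5)/5
Assemble drift = f_t + (1/2) f_xx = 18*x^2*(2*x^2*cos(4*t/5) + 15*sin(4*t/5))/25 and diffusion = f_x = 36*x^3*sin(4*t/5)/5. Substituting x = B_t:
  d(9*B_t^4*sin(4*t/5)/5) = (18*B_t^2*(2*B_t^2*cos(4*t/5) + 15*sin(4*t/5))/25) dt + (36*B_t^3*sin(4*t/5)/5) dB_t.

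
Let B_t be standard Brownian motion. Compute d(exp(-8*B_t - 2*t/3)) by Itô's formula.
d(exp(-8*B_t - 2*t/3)) = (94*exp(-8*B_t - 2*t/3)/3) dt + (-8*exp(-8*B_t - 2*t/3)) dB_t

Itô's formula for f(t, x): d f(t, B_t) = (f_t + (1/2) f_xx) dt + f_x dB_t. Compute partials of f(t, x) = exp(-2*t/3 - 8*x):
  f_t(t,x)  = -2*exp(-2*t/3 - 8*x)/3
  f_x(t,x)  = -8*exp(-2*t/3 - 8*x)
  f_xx(t,x) = 64*exp(-2*t/3 - 8*x)
Assemble drift = f_t + (1/2) f_xx = 94*exp(-2*t/3 - 8*x)/3 and diffusion = f_x = -8*exp(-2*t/3 - 8*x). Substituting x = B_t:
  d(exp(-8*B_t - 2*t/3)) = (94*exp(-8*B_t - 2*t/3)/3) dt + (-8*exp(-8*B_t - 2*t/3)) dB_t.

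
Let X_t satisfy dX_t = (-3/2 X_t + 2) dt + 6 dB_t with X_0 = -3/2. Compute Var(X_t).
Var(X_t) = 12 - 12*exp(-3*t)

The variance V(t) = Var(X_t) satisfies V'(t) = 2 a V(t) + c^2 with V(0) = 0 (drift coefficient is linear in X, diffusion is constant). With a = -3/2, c = 6, the solution is
  V(t) = (c^2 / (2 a)) * (exp(2 a t) - 1)
       = (6^2 / (2*(-3/2))) * (exp((-3) t) - 1)
       = 12 - 12*exp(-3*t).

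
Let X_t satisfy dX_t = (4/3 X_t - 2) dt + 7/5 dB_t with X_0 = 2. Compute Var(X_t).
Var(X_t) = 147*exp(8*t/3)/200 - 147/200

The variance V(t) = Var(X_t) satisfies V'(t) = 2 a V(t) + c^2 with V(0) = 0 (drift coefficient is linear in X, diffusion is constant). With a = 4/3, c = 7/5, the solution is
  V(t) = (c^2 / (2 a)) * (exp(2 a t) - 1)
       = ((7/5)^2 / (2*(4/3))) * (exp((8/3) t) - 1)
       = 147*exp(8*t/3)/200 - 147/200.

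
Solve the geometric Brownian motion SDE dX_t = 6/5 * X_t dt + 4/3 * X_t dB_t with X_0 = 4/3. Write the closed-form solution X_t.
X_t = 4/3 * exp((14/45) * t + (4/3) * B_t)

For GBM dX = mu X dt + sigma X dB with X_0 = x_0, apply Itô to Y = log X: dY = (mu - sigma^2/2) dt + sigma dB, so Y_t = log(x_0) + (mu - sigma^2/2) t + sigma B_t and hence X_t = x_0 * exp((mu - sigma^2/2) t + sigma B_t).
With mu = 6/5, sigma = 4/3, x_0 = 4/3, this gives:
  X_t = 4/3 * exp((14/45) * t + (4/3) * B_t).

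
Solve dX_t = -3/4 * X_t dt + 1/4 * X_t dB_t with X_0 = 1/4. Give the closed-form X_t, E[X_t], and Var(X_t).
X_t = 1/4 * exp((-25/32) t + (1/4) B_t); E[X_t] = exp(-3*t/4)/4; Var(X_t) = (exp(t/16) - 1)*exp(-3*t/2)/16

For GBM dX = mu X dt + sigma X dB with X_0 = x_0, apply Itô to Y = log X: dY = (mu - sigma^2/2) dt + sigma dB, so Y_t = log(x_0) + (mu - sigma^2/2) t + sigma B_t and hence X_t = x_0 * exp((mu - sigma^2/2) t + sigma B_t).
With mu = -3/4, sigma = 1/4, x_0 = 1/4, this gives:
  X_t = 1/4 * exp((-25/32) * t + (1/4) * B_t).
Since sigma*B_t ~ Normal(0, sigma^2 t), E[exp(sigma*B_t)] = exp(sigma^2 t / 2); so E[X_t] = x_0 * exp((mu - sigma^2/2) t) * exp(sigma^2 t / 2) = x_0 * exp(mu t) = exp(-3*t/4)/4.
Var(X_t) = E[X_t^2] - (E[X_t])^2 = x_0^2 * exp(2 mu t) * (exp(sigma^2 t) - 1) = (exp(t/16) - 1)*exp(-3*t/2)/16.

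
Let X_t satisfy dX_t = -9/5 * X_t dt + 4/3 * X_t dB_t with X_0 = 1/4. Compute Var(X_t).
Var(X_t) = (exp(16*t/9) - 1)*exp(-18*t/5)/16

For GBM dX = mu X dt + sigma X dB with X_0 = x_0, apply Itô to Y = log X: dY = (mu - sigma^2/2) dt + sigma dB, so Y_t = log(x_0) + (mu - sigma^2/2) t + sigma B_t and hence X_t = x_0 * exp((mu - sigma^2/2) t + sigma B_t).
With mu = -9/5, sigma = 4/3, x_0 = 1/4, this gives:
  X_t = 1/4 * exp((-121/45) * t + (4/3) * B_t).
Since sigma*B_t ~ Normal(0, sigma^2 t), E[exp(sigma*B_t)] = exp(sigma^2 t / 2); so E[X_t] = x_0 * exp((mu - sigma^2/2) t) * exp(sigma^2 t / 2) = x_0 * exp(mu t) = exp(-9*t/5)/4.
Var(X_t) = E[X_t^2] - (E[X_t])^2 = x_0^2 * exp(2 mu t) * (exp(sigma^2 t) - 1) = (exp(16*t/9) - 1)*exp(-18*t/5)/16.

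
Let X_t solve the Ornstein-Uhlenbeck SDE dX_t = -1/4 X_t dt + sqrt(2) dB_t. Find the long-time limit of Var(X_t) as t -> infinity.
lim Var(X_t) = 4

The OU SDE dX = -theta X dt + sigma dB admits the integrating factor exp(theta t): d(exp(theta t) X_t) = sigma exp(theta t) dB_t. Integrating from 0 to t gives X_t = x_0 * exp(-theta t) + sigma * int_0^t exp(-theta (t-s)) dB_s for any initial x_0. The Itô integral has variance (by the Itô isometry) sigma^2 * int_0^t exp(-2 theta (t - s)) ds = sigma^2 * (1 - exp(-2 theta t)) / (2 theta), independent of x_0.
With theta = 1/4, sigma = sqrt(2):
  Var(X_t) = (sqrt(2))^2 * (1 - exp(-2*1/4 t)) / (2 * 1/4) = 4 - 4*exp(-t/2).
As t -> infinity, exp(-2*1/4 t) -> 0, so the stationary variance is sigma^2 / (2 theta) = 4.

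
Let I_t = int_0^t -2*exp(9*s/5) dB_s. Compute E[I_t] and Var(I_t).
E[I_t] = 0; Var(I_t) = 10*exp(18*t/5)/9 - 10/9

The Itô integral of a deterministic integrand f(s) has mean 0 because each increment f(s) * (B_{s+ds} - B_s) has mean 0. By the Itô isometry:
  Var( int_0^t f(s) dB_s ) = E[ (int_0^t f(s) dB_s)^2 ] = int_0^t f(s)^2 ds.
Here f(s) = -2*exp(9*s/5), so f(s)^2 = 4*exp(18*s/5). Integrate:
  int_0^t (4*exp(18*s/5)) ds = 10*exp(18*t/5)/9 - 10/9.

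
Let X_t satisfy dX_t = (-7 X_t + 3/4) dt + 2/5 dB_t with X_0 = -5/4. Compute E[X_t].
E[X_t] = 3/28 - 19*exp(-7*t)/14

Taking expectations and using E[dB_t] = 0, the mean m(t) = E[X_t] satisfies the ODE m'(t) = a m(t) + b with m(0) = x_0. With a = -7, b = 3/4, x_0 = -5/4, the solution is
  m(t) = x_0 * exp(a t) + (b/a) * (exp(a t) - 1)
       = (-5/4) * exp((-7) t) + ((3/4)/(-7)) * (exp((-7) t) - 1)
       = 3/28 - 19*exp(-7*t)/14.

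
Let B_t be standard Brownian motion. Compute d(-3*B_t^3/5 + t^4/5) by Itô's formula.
d(-3*B_t^3/5 + t^4/5) = (-9*B_t/5 + 4*t^3/5) dt + (-9*B_t^2/5) dB_t

Itô's formula for f(t, x): d f(t, B_t) = (f_t + (1/2) f_xx) dt + f_x dB_t. Compute partials of f(t, x) = t^4/5 - 3*x^3/5:
  f_t(t,x)  = 4*t^3/5
  f_x(t,x)  = -9*x^2/5
  f_xx(t,x) = -18*x/5
Assemble drift = f_t + (1/2) f_xx = 4*t^3/5 - 9*x/5 and diffusion = f_x = -9*x^2/5. Substituting x = B_t:
  d(-3*B_t^3/5 + t^4/5) = (-9*B_t/5 + 4*t^3/5) dt + (-9*B_t^2/5) dB_t.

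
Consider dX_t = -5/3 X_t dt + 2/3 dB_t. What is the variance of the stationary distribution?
lim Var(X_t) = 2/15

The OU SDE dX = -theta X dt + sigma dB admits the integrating factor exp(theta t): d(exp(theta t) X_t) = sigma exp(theta t) dB_t. Integrating from 0 to t gives X_t = x_0 * exp(-theta t) + sigma * int_0^t exp(-theta (t-s)) dB_s for any initial x_0. The Itô integral has variance (by the Itô isometry) sigma^2 * int_0^t exp(-2 theta (t - s)) ds = sigma^2 * (1 - exp(-2 theta t)) / (2 theta), independent of x_0.
With theta = 5/3, sigma = 2/3:
  Var(X_t) = (2/3)^2 * (1 - exp(-2*5/3 t)) / (2 * 5/3) = 2/15 - 2*exp(-10*t/3)/15.
As t -> infinity, exp(-2*5/3 t) -> 0, so the stationary variance is sigma^2 / (2 theta) = 2/15.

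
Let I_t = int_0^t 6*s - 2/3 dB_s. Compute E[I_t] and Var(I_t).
E[I_t] = 0; Var(I_t) = 4*t*(27*t^2 - 9*t + 1)/9

The Itô integral of a deterministic integrand f(s) has mean 0 because each increment f(s) * (B_{s+ds} - B_s) has mean 0. By the Itô isometry:
  Var( int_0^t f(s) dB_s ) = E[ (int_0^t f(s) dB_s)^2 ] = int_0^t f(s)^2 ds.
Here f(s) = 6*s - 2/3, so f(s)^2 = 4*(9*s - 1)^2/9. Integrate:
  int_0^t (4*(9*s - 1)^2/9) ds = 4*t*(27*t^2 - 9*t + 1)/9.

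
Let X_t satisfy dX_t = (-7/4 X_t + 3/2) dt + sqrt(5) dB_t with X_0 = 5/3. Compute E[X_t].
E[X_t] = 6/7 + 17*exp(-7*t/4)/21

Taking expectations and using E[dB_t] = 0, the mean m(t) = E[X_t] satisfies the ODE m'(t) = a m(t) + b with m(0) = x_0. With a = -7/4, b = 3/2, x_0 = 5/3, the solution is
  m(t) = x_0 * exp(a t) + (b/a) * (exp(a t) - 1)
       = (5/3) * exp((-7/4) t) + ((3/2)/(-7/4)) * (exp((-7/4) t) - 1)
       = 6/7 + 17*exp(-7*t/4)/21.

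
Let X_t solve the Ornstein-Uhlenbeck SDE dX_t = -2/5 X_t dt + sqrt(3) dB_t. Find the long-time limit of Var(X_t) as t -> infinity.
lim Var(X_t) = 15/4

The OU SDE dX = -theta X dt + sigma dB admits the integrating factor exp(theta t): d(exp(theta t) X_t) = sigma exp(theta t) dB_t. Integrating from 0 to t gives X_t = x_0 * exp(-theta t) + sigma * int_0^t exp(-theta (t-s)) dB_s for any initial x_0. The Itô integral has variance (by the Itô isometry) sigma^2 * int_0^t exp(-2 theta (t - s)) ds = sigma^2 * (1 - exp(-2 theta t)) / (2 theta), independent of x_0.
With theta = 2/5, sigma = sqrt(3):
  Var(X_t) = (sqrt(3))^2 * (1 - exp(-2*2/5 t)) / (2 * 2/5) = 15/4 - 15*exp(-4*t/5)/4.
As t -> infinity, exp(-2*2/5 t) -> 0, so the stationary variance is sigma^2 / (2 theta) = 15/4.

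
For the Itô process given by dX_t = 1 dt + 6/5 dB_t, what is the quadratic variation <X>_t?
<X>_t = 36*t/25

For an Itô process dX_t = a(t) dt + b(t) dB_t, the quadratic variation is <X>_t = int_0^t b(s)^2 ds (the drift term does not contribute). Here b(s) = 6/5, so
  b(s)^2 = 36/25.
Integrating from 0 to t:
  <X>_t = int_0^t (36/25) ds = 36*t/25.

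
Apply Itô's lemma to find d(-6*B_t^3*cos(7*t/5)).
d(-6*B_t^3*cos(7*t/5)) = (42*B_t^3*sin(7*t/5)/5 - 18*B_t*cos(7*t/5)) dt + (-18*B_t^2*cos(7*t/5)) dB_t

Itô's formula for f(t, x): d f(t, B_t) = (f_t + (1/2) f_xx) dt + f_x dB_t. Compute partials of f(t, x) = -6*x^3*cos(7*t/5):
  f_t(t,x)  = 42*x^3*sin(7*t/5)/5
  f_x(t,x)  = -18*x^2*cos(7*t/5)
  f_xx(t,x) = -36*x*cos(7*t/5)
Assemble drift = f_t + (1/2) f_xx = 42*x^3*sin(7*t/5)/5 - 18*x*cos(7*t/5) and diffusion = f_x = -18*x^2*cos(7*t/5). Substituting x = B_t:
  d(-6*B_t^3*cos(7*t/5)) = (42*B_t^3*sin(7*t/5)/5 - 18*B_t*cos(7*t/5)) dt + (-18*B_t^2*cos(7*t/5)) dB_t.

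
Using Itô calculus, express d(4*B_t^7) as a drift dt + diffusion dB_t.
d(4*B_t^7) = (84*B_t^5) dt + (28*B_t^6) dB_t

Itô's formula for f(B_t) gives d f(B_t) = f'(B_t) dB_t + (1/2) f''(B_t) dt. Compute derivatives of f(x) = 4*x^7:
  f'(x)  = 28*x^6
  f''(x) = 168*x^5
Substitute x = B_t and multiply the f'' term by 1/2:
  drift     = (1/2) * (168*x^5) evaluated at B_t = 84*B_t^5
  diffusion = (28*x^6) evaluated at B_t = 28*B_t^6
Therefore d(4*B_t^7) = (84*B_t^5) dt + (28*B_t^6) dB_t.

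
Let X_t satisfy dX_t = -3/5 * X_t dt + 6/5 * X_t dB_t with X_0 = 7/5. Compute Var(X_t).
Var(X_t) = (49*exp(36*t/25) - 49)*exp(-6*t/5)/25

For GBM dX = mu X dt + sigma X dB with X_0 = x_0, apply Itô to Y = log X: dY = (mu - sigma^2/2) dt + sigma dB, so Y_t = log(x_0) + (mu - sigma^2/2) t + sigma B_t and hence X_t = x_0 * exp((mu - sigma^2/2) t + sigma B_t).
With mu = -3/5, sigma = 6/5, x_0 = 7/5, this gives:
  X_t = 7/5 * exp((-33/25) * t + (6/5) * B_t).
Since sigma*B_t ~ Normal(0, sigma^2 t), E[exp(sigma*B_t)] = exp(sigma^2 t / 2); so E[X_t] = x_0 * exp((mu - sigma^2/2) t) * exp(sigma^2 t / 2) = x_0 * exp(mu t) = 7*exp(-3*t/5)/5.
Var(X_t) = E[X_t^2] - (E[X_t])^2 = x_0^2 * exp(2 mu t) * (exp(sigma^2 t) - 1) = (49*exp(36*t/25) - 49)*exp(-6*t/5)/25.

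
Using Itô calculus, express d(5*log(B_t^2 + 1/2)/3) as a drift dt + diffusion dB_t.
d(5*log(B_t^2 + 1/2)/3) = (10*(1 - 2*B_t^2)/(3*(2*B_t^2 + 1)^2)) dt + (20*B_t/(3*(2*B_t^2 + 1))) dB_t

Itô's formula for f(B_t) gives d f(B_t) = f'(B_t) dB_t + (1/2) f''(B_t) dt. Compute derivatives of f(x) = 5*log(x^2 + 1/2)/3:
  f'(x)  = 20*x/(3*(2*x^2 + 1))
  f''(x) = 20*(1 - 2*x^2)/(3*(2*x^2 + 1)^2)
Substitute x = B_t and multiply the f'' term by 1/2:
  drift     = (1/2) * (20*(1 - 2*x^2)/(3*(2*x^2 + 1)^2)) evaluated at B_t = 10*(1 - 2*B_t^2)/(3*(2*B_t^2 + 1)^2)
  diffusion = (20*x/(3*(2*x^2 + 1))) evaluated at B_t = 20*B_t/(3*(2*B_t^2 + 1))
Therefore d(5*log(B_t^2 + 1/2)/3) = (10*(1 - 2*B_t^2)/(3*(2*B_t^2 + 1)^2)) dt + (20*B_t/(3*(2*B_t^2 + 1))) dB_t.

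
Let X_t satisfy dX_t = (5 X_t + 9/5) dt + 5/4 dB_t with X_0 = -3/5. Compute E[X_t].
E[X_t] = -6*exp(5*t)/25 - 9/25

Taking expectations and using E[dB_t] = 0, the mean m(t) = E[X_t] satisfies the ODE m'(t) = a m(t) + b with m(0) = x_0. With a = 5, b = 9/5, x_0 = -3/5, the solution is
  m(t) = x_0 * exp(a t) + (b/a) * (exp(a t) - 1)
       = (-3/5) * exp(5 t) + ((9/5)/5) * (exp(5 t) - 1)
       = -6*exp(5*t)/25 - 9/25.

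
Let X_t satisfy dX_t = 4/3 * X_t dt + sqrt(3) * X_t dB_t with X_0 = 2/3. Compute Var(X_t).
Var(X_t) = 4*(exp(3*t) - 1)*exp(8*t/3)/9

For GBM dX = mu X dt + sigma X dB with X_0 = x_0, apply Itô to Y = log X: dY = (mu - sigma^2/2) dt + sigma dB, so Y_t = log(x_0) + (mu - sigma^2/2) t + sigma B_t and hence X_t = x_0 * exp((mu - sigma^2/2) t + sigma B_t).
With mu = 4/3, sigma = sqrt(3), x_0 = 2/3, this gives:
  X_t = 2/3 * exp((-1/6) * t + (sqrt(3)) * B_t).
Since sigma*B_t ~ Normal(0, sigma^2 t), E[exp(sigma*B_t)] = exp(sigma^2 t / 2); so E[X_t] = x_0 * exp((mu - sigma^2/2) t) * exp(sigma^2 t / 2) = x_0 * exp(mu t) = 2*exp(4*t/3)/3.
Var(X_t) = E[X_t^2] - (E[X_t])^2 = x_0^2 * exp(2 mu t) * (exp(sigma^2 t) - 1) = 4*(exp(3*t) - 1)*exp(8*t/3)/9.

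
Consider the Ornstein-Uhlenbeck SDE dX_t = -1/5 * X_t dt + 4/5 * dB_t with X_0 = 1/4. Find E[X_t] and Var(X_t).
E[X_t] = exp(-t/5)/4; Var(X_t) = 8/5 - 8*exp(-2*t/5)/5

The OU SDE dX = -theta X dt + sigma dB admits the integrating factor exp(theta t): d(exp(theta t) X_t) = sigma exp(theta t) dB_t. Integrating from 0 to t:
  X_t = x_0 * exp(-theta t) + sigma * int_0^t exp(-theta (t-s)) dB_s.
The Itô integral has mean 0 and (by the Itô isometry) variance sigma^2 * int_0^t exp(-2 theta (t - s)) ds = sigma^2 * (1 - exp(-2 theta t)) / (2 theta).
With theta = 1/5, sigma = 4/5, x_0 = 1/4:
  E[X_t] = 1/4 * exp(-1/5 t) = exp(-t/5)/4
  Var(X_t) = (4/5)^2 * (1 - exp(-2*1/5 t)) / (2 * 1/5) = 8/5 - 8*exp(-2*t/5)/5.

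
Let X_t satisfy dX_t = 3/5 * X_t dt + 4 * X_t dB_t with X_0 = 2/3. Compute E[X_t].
E[X_t] = 2*exp(3*t/5)/3

For GBM dX = mu X dt + sigma X dB with X_0 = x_0, apply Itô to Y = log X: dY = (mu - sigma^2/2) dt + sigma dB, so Y_t = log(x_0) + (mu - sigma^2/2) t + sigma B_t and hence X_t = x_0 * exp((mu - sigma^2/2) t + sigma B_t).
With mu = 3/5, sigma = 4, x_0 = 2/3, this gives:
  X_t = 2/3 * exp((-37/5) * t + (4) * B_t).
Since sigma*B_t ~ Normal(0, sigma^2 t), E[exp(sigma*B_t)] = exp(sigma^2 t / 2); so E[X_t] = x_0 * exp((mu - sigma^2/2) t) * exp(sigma^2 t / 2) = x_0 * exp(mu t) = 2*exp(3*t/5)/3.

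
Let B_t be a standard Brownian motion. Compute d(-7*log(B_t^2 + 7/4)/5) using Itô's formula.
d(-7*log(B_t^2 + 7/4)/5) = (28*(4*B_t^2 - 7)/(5*(4*B_t^2 + 7)^2)) dt + (-56*B_t/(20*B_t^2 + 35)) dB_t

Itô's formula for f(B_t) gives d f(B_t) = f'(B_t) dB_t + (1/2) f''(B_t) dt. Compute derivatives of f(x) = -7*log(x^2 + 7/4)/5:
  f'(x)  = -56*x/(20*x^2 + 35)
  f''(x) = 56*(4*x^2 - 7)/(5*(4*x^2 + 7)^2)
Substitute x = B_t and multiply the f'' term by 1/2:
  drift     = (1/2) * (56*(4*x^2 - 7)/(5*(4*x^2 + 7)^2)) evaluated at B_t = 28*(4*B_t^2 - 7)/(5*(4*B_t^2 + 7)^2)
  diffusion = (-56*x/(20*x^2 + 35)) evaluated at B_t = -56*B_t/(20*B_t^2 + 35)
Therefore d(-7*log(B_t^2 + 7/4)/5) = (28*(4*B_t^2 - 7)/(5*(4*B_t^2 + 7)^2)) dt + (-56*B_t/(20*B_t^2 + 35)) dB_t.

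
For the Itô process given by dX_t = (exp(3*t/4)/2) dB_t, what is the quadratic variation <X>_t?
<X>_t = exp(3*t/2)/6 - 1/6

For an Itô process dX_t = a(t) dt + b(t) dB_t, the quadratic variation is <X>_t = int_0^t b(s)^2 ds (the drift term does not contribute). Here b(s) = exp(3*s/4)/2, so
  b(s)^2 = exp(3*s/2)/4.
Integrating from 0 to t:
  <X>_t = int_0^t (exp(3*s/2)/4) ds = exp(3*t/2)/6 - 1/6.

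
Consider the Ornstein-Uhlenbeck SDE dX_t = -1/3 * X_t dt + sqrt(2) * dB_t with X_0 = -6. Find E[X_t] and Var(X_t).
E[X_t] = -6*exp(-t/3); Var(X_t) = 3 - 3*exp(-2*t/3)

The OU SDE dX = -theta X dt + sigma dB admits the integrating factor exp(theta t): d(exp(theta t) X_t) = sigma exp(theta t) dB_t. Integrating from 0 to t:
  X_t = x_0 * exp(-theta t) + sigma * int_0^t exp(-theta (t-s)) dB_s.
The Itô integral has mean 0 and (by the Itô isometry) variance sigma^2 * int_0^t exp(-2 theta (t - s)) ds = sigma^2 * (1 - exp(-2 theta t)) / (2 theta).
With theta = 1/3, sigma = sqrt(2), x_0 = -6:
  E[X_t] = -6 * exp(-1/3 t) = -6*exp(-t/3)
  Var(X_t) = (sqrt(2))^2 * (1 - exp(-2*1/3 t)) / (2 * 1/3) = 3 - 3*exp(-2*t/3).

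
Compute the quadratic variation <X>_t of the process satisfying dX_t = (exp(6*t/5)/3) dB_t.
<X>_t = 5*exp(12*t/5)/108 - 5/108

For an Itô process dX_t = a(t) dt + b(t) dB_t, the quadratic variation is <X>_t = int_0^t b(s)^2 ds (the drift term does not contribute). Here b(s) = exp(6*s/5)/3, so
  b(s)^2 = exp(12*s/5)/9.
Integrating from 0 to t:
  <X>_t = int_0^t (exp(12*s/5)/9) ds = 5*exp(12*t/5)/108 - 5/108.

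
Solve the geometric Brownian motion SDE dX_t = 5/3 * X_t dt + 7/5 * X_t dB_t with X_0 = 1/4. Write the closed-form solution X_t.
X_t = 1/4 * exp((103/150) * t + (7/5) * B_t)

For GBM dX = mu X dt + sigma X dB with X_0 = x_0, apply Itô to Y = log X: dY = (mu - sigma^2/2) dt + sigma dB, so Y_t = log(x_0) + (mu - sigma^2/2) t + sigma B_t and hence X_t = x_0 * exp((mu - sigma^2/2) t + sigma B_t).
With mu = 5/3, sigma = 7/5, x_0 = 1/4, this gives:
  X_t = 1/4 * exp((103/150) * t + (7/5) * B_t).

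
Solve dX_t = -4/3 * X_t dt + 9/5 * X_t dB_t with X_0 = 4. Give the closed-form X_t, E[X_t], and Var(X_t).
X_t = 4 * exp((-443/150) t + (9/5) B_t); E[X_t] = 4*exp(-4*t/3); Var(X_t) = (16*exp(81*t/25) - 16)*exp(-8*t/3)

For GBM dX = mu X dt + sigma X dB with X_0 = x_0, apply Itô to Y = log X: dY = (mu - sigma^2/2) dt + sigma dB, so Y_t = log(x_0) + (mu - sigma^2/2) t + sigma B_t and hence X_t = x_0 * exp((mu - sigma^2/2) t + sigma B_t).
With mu = -4/3, sigma = 9/5, x_0 = 4, this gives:
  X_t = 4 * exp((-443/150) * t + (9/5) * B_t).
Since sigma*B_t ~ Normal(0, sigma^2 t), E[exp(sigma*B_t)] = exp(sigma^2 t / 2); so E[X_t] = x_0 * exp((mu - sigma^2/2) t) * exp(sigma^2 t / 2) = x_0 * exp(mu t) = 4*exp(-4*t/3).
Var(X_t) = E[X_t^2] - (E[X_t])^2 = x_0^2 * exp(2 mu t) * (exp(sigma^2 t) - 1) = (16*exp(81*t/25) - 16)*exp(-8*t/3).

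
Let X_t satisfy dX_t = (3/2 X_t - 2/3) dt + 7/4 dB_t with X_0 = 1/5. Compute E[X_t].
E[X_t] = 4/9 - 11*exp(3*t/2)/45

Taking expectations and using E[dB_t] = 0, the mean m(t) = E[X_t] satisfies the ODE m'(t) = a m(t) + b with m(0) = x_0. With a = 3/2, b = -2/3, x_0 = 1/5, the solution is
  m(t) = x_0 * exp(a t) + (b/a) * (exp(a t) - 1)
       = (1/5) * exp((3/2) t) + ((-2/3)/(3/2)) * (exp((3/2) t) - 1)
       = 4/9 - 11*exp(3*t/2)/45.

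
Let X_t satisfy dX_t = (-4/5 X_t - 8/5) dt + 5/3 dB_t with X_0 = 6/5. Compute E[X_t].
E[X_t] = -2 + 16*exp(-4*t/5)/5

Taking expectations and using E[dB_t] = 0, the mean m(t) = E[X_t] satisfies the ODE m'(t) = a m(t) + b with m(0) = x_0. With a = -4/5, b = -8/5, x_0 = 6/5, the solution is
  m(t) = x_0 * exp(a t) + (b/a) * (exp(a t) - 1)
       = (6/5) * exp((-4/5) t) + ((-8/5)/(-4/5)) * (exp((-4/5) t) - 1)
       = -2 + 16*exp(-4*t/5)/5.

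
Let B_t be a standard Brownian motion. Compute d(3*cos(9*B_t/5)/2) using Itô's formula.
d(3*cos(9*B_t/5)/2) = (-243*cos(9*B_t/5)/100) dt + (-27*sin(9*B_t/5)/10) dB_t

Itô's formula for f(B_t) gives d f(B_t) = f'(B_t) dB_t + (1/2) f''(B_t) dt. Compute derivatives of f(x) = 3*cos(9*x/5)/2:
  f'(x)  = -27*sin(9*x/5)/10
  f''(x) = -243*cos(9*x/5)/50
Substitute x = B_t and multiply the f'' term by 1/2:
  drift     = (1/2) * (-243*cos(9*x/5)/50) evaluated at B_t = -243*cos(9*B_t/5)/100
  diffusion = (-27*sin(9*x/5)/10) evaluated at B_t = -27*sin(9*B_t/5)/10
Therefore d(3*cos(9*B_t/5)/2) = (-243*cos(9*B_t/5)/100) dt + (-27*sin(9*B_t/5)/10) dB_t.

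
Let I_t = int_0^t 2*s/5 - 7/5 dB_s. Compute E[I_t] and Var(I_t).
E[I_t] = 0; Var(I_t) = t*(4*t^2 - 42*t + 147)/75

The Itô integral of a deterministic integrand f(s) has mean 0 because each increment f(s) * (B_{s+ds} - B_s) has mean 0. By the Itô isometry:
  Var( int_0^t f(s) dB_s ) = E[ (int_0^t f(s) dB_s)^2 ] = int_0^t f(s)^2 ds.
Here f(s) = 2*s/5 - 7/5, so f(s)^2 = (2*s - 7)^2/25. Integrate:
  int_0^t ((2*s - 7)^2/25) ds = t*(4*t^2 - 42*t + 147)/75.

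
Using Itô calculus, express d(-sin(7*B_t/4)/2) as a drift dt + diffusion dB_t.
d(-sin(7*B_t/4)/2) = (49*sin(7*B_t/4)/64) dt + (-7*cos(7*B_t/4)/8) dB_t

Itô's formula for f(B_t) gives d f(B_t) = f'(B_t) dB_t + (1/2) f''(B_t) dt. Compute derivatives of f(x) = -sin(7*x/4)/2:
  f'(x)  = -7*cos(7*x/4)/8
  f''(x) = 49*sin(7*x/4)/32
Substitute x = B_t and multiply the f'' term by 1/2:
  drift     = (1/2) * (49*sin(7*x/4)/32) evaluated at B_t = 49*sin(7*B_t/4)/64
  diffusion = (-7*cos(7*x/4)/8) evaluated at B_t = -7*cos(7*B_t/4)/8
Therefore d(-sin(7*B_t/4)/2) = (49*sin(7*B_t/4)/64) dt + (-7*cos(7*B_t/4)/8) dB_t.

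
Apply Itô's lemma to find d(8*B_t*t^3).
d(8*B_t*t^3) = (24*B_t*t^2) dt + (8*t^3) dB_t

Itô's formula for f(t, x): d f(t, B_t) = (f_t + (1/2) f_xx) dt + f_x dB_t. Compute partials of f(t, x) = 8*t^3*x:
  f_t(t,x)  = 24*t^2*x
  f_x(t,x)  = 8*t^3
  f_xx(t,x) = 0
Assemble drift = f_t + (1/2) f_xx = 24*t^2*x and diffusion = f_x = 8*t^3. Substituting x = B_t:
  d(8*B_t*t^3) = (24*B_t*t^2) dt + (8*t^3) dB_t.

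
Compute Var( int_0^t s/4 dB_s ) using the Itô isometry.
Var = t^3/48

The Itô integral of a deterministic integrand f(s) has mean 0 because each increment f(s) * (B_{s+ds} - B_s) has mean 0. By the Itô isometry:
  Var( int_0^t f(s) dB_s ) = E[ (int_0^t f(s) dB_s)^2 ] = int_0^t f(s)^2 ds.
Here f(s) = s/4, so f(s)^2 = s^2/16. Integrate:
  int_0^t (s^2/16) ds = t^3/48.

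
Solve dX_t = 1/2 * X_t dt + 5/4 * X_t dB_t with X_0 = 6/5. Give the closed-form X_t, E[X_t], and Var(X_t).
X_t = 6/5 * exp((-9/32) t + (5/4) B_t); E[X_t] = 6*exp(t/2)/5; Var(X_t) = 36*(exp(25*t/16) - 1)*exp(t)/25

For GBM dX = mu X dt + sigma X dB with X_0 = x_0, apply Itô to Y = log X: dY = (mu - sigma^2/2) dt + sigma dB, so Y_t = log(x_0) + (mu - sigma^2/2) t + sigma B_t and hence X_t = x_0 * exp((mu - sigma^2/2) t + sigma B_t).
With mu = 1/2, sigma = 5/4, x_0 = 6/5, this gives:
  X_t = 6/5 * exp((-9/32) * t + (5/4) * B_t).
Since sigma*B_t ~ Normal(0, sigma^2 t), E[exp(sigma*B_t)] = exp(sigma^2 t / 2); so E[X_t] = x_0 * exp((mu - sigma^2/2) t) * exp(sigma^2 t / 2) = x_0 * exp(mu t) = 6*exp(t/2)/5.
Var(X_t) = E[X_t^2] - (E[X_t])^2 = x_0^2 * exp(2 mu t) * (exp(sigma^2 t) - 1) = 36*(exp(25*t/16) - 1)*exp(t)/25.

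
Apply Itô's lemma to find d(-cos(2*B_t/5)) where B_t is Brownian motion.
d(-cos(2*B_t/5)) = (2*cos(2*B_t/5)/25) dt + (2*sin(2*B_t/5)/5) dB_t

Itô's formula for f(B_t) gives d f(B_t) = f'(B_t) dB_t + (1/2) f''(B_t) dt. Compute derivatives of f(x) = -cos(2*x/5):
  f'(x)  = 2*sin(2*x/5)/5
  f''(x) = 4*cos(2*x/5)/25
Substitute x = B_t and multiply the f'' term by 1/2:
  drift     = (1/2) * (4*cos(2*x/5)/25) evaluated at B_t = 2*cos(2*B_t/5)/25
  diffusion = (2*sin(2*x/5)/5) evaluated at B_t = 2*sin(2*B_t/5)/5
Therefore d(-cos(2*B_t/5)) = (2*cos(2*B_t/5)/25) dt + (2*sin(2*B_t/5)/5) dB_t.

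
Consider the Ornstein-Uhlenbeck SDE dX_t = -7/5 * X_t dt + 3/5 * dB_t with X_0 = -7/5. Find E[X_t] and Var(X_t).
E[X_t] = -7*exp(-7*t/5)/5; Var(X_t) = 9/70 - 9*exp(-14*t/5)/70

The OU SDE dX = -theta X dt + sigma dB admits the integrating factor exp(theta t): d(exp(theta t) X_t) = sigma exp(theta t) dB_t. Integrating from 0 to t:
  X_t = x_0 * exp(-theta t) + sigma * int_0^t exp(-theta (t-s)) dB_s.
The Itô integral has mean 0 and (by the Itô isometry) variance sigma^2 * int_0^t exp(-2 theta (t - s)) ds = sigma^2 * (1 - exp(-2 theta t)) / (2 theta).
With theta = 7/5, sigma = 3/5, x_0 = -7/5:
  E[X_t] = -7/5 * exp(-7/5 t) = -7*exp(-7*t/5)/5
  Var(X_t) = (3/5)^2 * (1 - exp(-2*7/5 t)) / (2 * 7/5) = 9/70 - 9*exp(-14*t/5)/70.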